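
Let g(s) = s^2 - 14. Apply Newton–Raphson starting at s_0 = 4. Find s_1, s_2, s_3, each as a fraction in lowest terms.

s_1 = 15/4, s_2 = 449/120, s_3 = 403201/107760

g'(s) = 2s.
g(4) = 2, g'(4) = 8, so s_1 = 4 - 2/8 = 15/4.
g(15/4) = 1/16, g'(15/4) = 15/2, so s_2 = (15/4) - (1/16)/(15/2) = 449/120.
g(449/120) = 1/14400, g'(449/120) = 449/60, so s_3 = (449/120) - (1/14400)/(449/60) = 403201/107760.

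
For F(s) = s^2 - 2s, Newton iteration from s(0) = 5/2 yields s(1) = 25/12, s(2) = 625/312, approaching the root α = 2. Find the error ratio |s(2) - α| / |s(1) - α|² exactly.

s(1) - α = 25/12 - 2 = 1/12, so |s(1) - α| = 1/12.
s(2) - α = 625/312 - 2 = 1/312, so |s(2) - α| = 1/312.
|s(1) - α|² = 1/144.
Ratio = (1/312) / (1/144) = 6/13.

6/13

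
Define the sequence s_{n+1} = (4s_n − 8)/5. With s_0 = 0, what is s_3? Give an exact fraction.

s_1 = (4·0 − 8)/5 = −8/5.
s_2 = (4·(−8/5) − 8)/5 = −72/25.
s_3 = (4·(−72/25) − 8)/5 = −488/125.

−488/125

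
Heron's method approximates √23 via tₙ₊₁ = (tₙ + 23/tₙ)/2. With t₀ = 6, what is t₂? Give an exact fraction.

6793/1416

t₁ = (6 + 23/6)/2 = 59/12.
t₂ = (59/12 + 23/(59/12))/2 = 6793/1416.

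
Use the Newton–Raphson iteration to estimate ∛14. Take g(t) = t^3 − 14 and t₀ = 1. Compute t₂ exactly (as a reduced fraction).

g'(t) = 3t^2.
g(1) = −13, g'(1) = 3, so t₁ = 1 − (−13)/3 = 16/3.
g(16/3) = 3718/27, g'(16/3) = 256/3, so t₂ = (16/3) − (3718/27)/(256/3) = 4285/1152.

4285/1152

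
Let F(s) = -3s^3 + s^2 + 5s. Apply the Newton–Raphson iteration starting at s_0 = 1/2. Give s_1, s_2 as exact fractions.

F'(s) = -9s^2 + 2s + 5.
F(1/2) = 19/8, F'(1/2) = 15/4, so s_1 = (1/2) - (19/8)/(15/4) = -2/15.
F(-2/15) = -722/1125, F'(-2/15) = 343/75, so s_2 = (-2/15) - (-722/1125)/(343/75) = 12/1715.

s_1 = -2/15, s_2 = 12/1715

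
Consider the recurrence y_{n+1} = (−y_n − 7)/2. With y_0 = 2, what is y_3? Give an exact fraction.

y_1 = (−2 − 7)/2 = −9/2.
y_2 = (−(−9/2) − 7)/2 = −5/4.
y_3 = (−(−5/4) − 7)/2 = −23/8.

−23/8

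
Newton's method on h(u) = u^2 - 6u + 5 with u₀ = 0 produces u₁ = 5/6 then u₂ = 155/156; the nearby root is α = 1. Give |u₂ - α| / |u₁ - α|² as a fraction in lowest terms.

3/13

u₁ - α = 5/6 - 1 = -1/6, so |u₁ - α| = 1/6.
u₂ - α = 155/156 - 1 = -1/156, so |u₂ - α| = 1/156.
|u₁ - α|² = 1/36.
Ratio = (1/156) / (1/36) = 3/13.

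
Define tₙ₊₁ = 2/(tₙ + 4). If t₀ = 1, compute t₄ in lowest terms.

t₁ = 2/(1 + 4) = 2/5.
t₂ = 2/(2/5 + 4) = 5/11.
t₃ = 2/(5/11 + 4) = 22/49.
t₄ = 2/(22/49 + 4) = 49/109.

49/109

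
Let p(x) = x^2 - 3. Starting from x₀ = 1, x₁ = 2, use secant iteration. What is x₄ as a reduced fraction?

97/56

p(1) = -2, p(2) = 1. x₂ = 2 - 1·(2 - 1)/(1 - (-2)) = 5/3.
p(2) = 1, p(5/3) = -2/9. x₃ = (5/3) - (-2/9)·((5/3) - 2)/((-2/9) - 1) = 19/11.
p(5/3) = -2/9, p(19/11) = -2/121. x₄ = (19/11) - (-2/121)·((19/11) - (5/3))/((-2/121) - (-2/9)) = 97/56.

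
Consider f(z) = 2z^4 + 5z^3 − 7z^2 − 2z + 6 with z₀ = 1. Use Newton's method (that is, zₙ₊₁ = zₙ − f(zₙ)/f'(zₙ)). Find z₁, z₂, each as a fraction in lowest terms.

f'(z) = 8z^3 + 15z^2 − 14z − 2.
f(1) = 4, f'(1) = 7, so z₁ = 1 − 4/7 = 3/7.
f(3/7) = 10368/2401, f'(3/7) = −1583/343, so z₂ = (3/7) − (10368/2401)/(−1583/343) = 15117/11081.

z₁ = 3/7, z₂ = 15117/11081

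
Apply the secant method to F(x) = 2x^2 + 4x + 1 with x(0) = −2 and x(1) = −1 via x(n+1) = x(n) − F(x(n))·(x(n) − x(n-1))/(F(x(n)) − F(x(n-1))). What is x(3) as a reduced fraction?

F(−2) = 1, F(−1) = −1. x(2) = (−1) − (−1)·((−1) − (−2))/((−1) − 1) = −3/2.
F(−1) = −1, F(−3/2) = −1/2. x(3) = (−3/2) − (−1/2)·((−3/2) − (−1))/((−1/2) − (−1)) = −2.

−2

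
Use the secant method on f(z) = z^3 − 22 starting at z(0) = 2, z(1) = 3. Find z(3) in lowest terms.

24946/8917

f(2) = −14, f(3) = 5. z(2) = 3 − 5·(3 − 2)/(5 − (−14)) = 52/19.
f(3) = 5, f(52/19) = −10290/6859. z(3) = (52/19) − (−10290/6859)·((52/19) − 3)/((−10290/6859) − 5) = 24946/8917.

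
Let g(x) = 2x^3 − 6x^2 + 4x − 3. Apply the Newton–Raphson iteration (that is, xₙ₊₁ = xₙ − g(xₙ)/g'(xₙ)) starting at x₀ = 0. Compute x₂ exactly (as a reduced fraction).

g'(x) = 6x^2 − 12x + 4.
g(0) = −3, g'(0) = 4, so x₁ = 0 − (−3)/4 = 3/4.
g(3/4) = −81/32, g'(3/4) = −13/8, so x₂ = (3/4) − (−81/32)/(−13/8) = −21/26.

−21/26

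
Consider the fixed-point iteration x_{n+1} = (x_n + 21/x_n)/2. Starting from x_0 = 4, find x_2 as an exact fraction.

2713/592

x_1 = (4 + 21/4)/2 = 37/8.
x_2 = (37/8 + 21/(37/8))/2 = 2713/592.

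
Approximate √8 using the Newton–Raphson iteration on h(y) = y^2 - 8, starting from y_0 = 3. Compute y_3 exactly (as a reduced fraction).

h'(y) = 2y.
h(3) = 1, h'(3) = 6, so y_1 = 3 - 1/6 = 17/6.
h(17/6) = 1/36, h'(17/6) = 17/3, so y_2 = (17/6) - (1/36)/(17/3) = 577/204.
h(577/204) = 1/41616, h'(577/204) = 577/102, so y_3 = (577/204) - (1/41616)/(577/102) = 665857/235416.

665857/235416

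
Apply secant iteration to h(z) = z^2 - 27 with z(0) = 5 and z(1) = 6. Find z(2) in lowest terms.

57/11

h(5) = -2, h(6) = 9. z(2) = 6 - 9·(6 - 5)/(9 - (-2)) = 57/11.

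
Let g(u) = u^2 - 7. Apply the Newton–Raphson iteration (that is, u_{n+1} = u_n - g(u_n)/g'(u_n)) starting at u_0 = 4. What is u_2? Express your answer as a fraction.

977/368

g'(u) = 2u.
g(4) = 9, g'(4) = 8, so u_1 = 4 - 9/8 = 23/8.
g(23/8) = 81/64, g'(23/8) = 23/4, so u_2 = (23/8) - (81/64)/(23/4) = 977/368.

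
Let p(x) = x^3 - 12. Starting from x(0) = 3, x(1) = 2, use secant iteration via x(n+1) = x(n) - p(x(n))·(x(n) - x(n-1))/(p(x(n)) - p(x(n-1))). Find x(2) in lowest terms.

p(3) = 15, p(2) = -4. x(2) = 2 - (-4)·(2 - 3)/((-4) - 15) = 42/19.

42/19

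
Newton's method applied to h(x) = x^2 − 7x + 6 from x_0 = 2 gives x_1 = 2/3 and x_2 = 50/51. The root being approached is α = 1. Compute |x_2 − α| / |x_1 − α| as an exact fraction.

1/17

x_1 − α = 2/3 − 1 = −1/3, so |x_1 − α| = 1/3.
x_2 − α = 50/51 − 1 = −1/51, so |x_2 − α| = 1/51.
Ratio = (1/51) / (1/3) = 1/17.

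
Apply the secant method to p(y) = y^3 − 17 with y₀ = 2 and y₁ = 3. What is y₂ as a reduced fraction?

p(2) = −9, p(3) = 10. y₂ = 3 − 10·(3 − 2)/(10 − (−9)) = 47/19.

47/19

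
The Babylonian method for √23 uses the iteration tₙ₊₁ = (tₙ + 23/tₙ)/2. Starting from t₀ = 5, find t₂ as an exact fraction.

t₁ = (5 + 23/5)/2 = 24/5.
t₂ = (24/5 + 23/(24/5))/2 = 1151/240.

1151/240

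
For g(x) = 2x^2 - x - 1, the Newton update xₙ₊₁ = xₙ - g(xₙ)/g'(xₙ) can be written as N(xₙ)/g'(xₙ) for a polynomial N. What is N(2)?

g'(x) = 4x - 1.
N(x) = x·g'(x) - g(x) = x·(4x - 1) - (2x^2 - x - 1) = 2x^2 + 1.
N(2) = 9.

9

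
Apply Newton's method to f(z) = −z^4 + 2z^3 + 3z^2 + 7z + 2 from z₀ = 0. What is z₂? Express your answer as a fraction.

−4486/14091

f'(z) = −4z^3 + 6z^2 + 6z + 7.
f(0) = 2, f'(0) = 7, so z₁ = 0 − 2/7 = −2/7.
f(−2/7) = 460/2401, f'(−2/7) = 2013/343, so z₂ = (−2/7) − (460/2401)/(2013/343) = −4486/14091.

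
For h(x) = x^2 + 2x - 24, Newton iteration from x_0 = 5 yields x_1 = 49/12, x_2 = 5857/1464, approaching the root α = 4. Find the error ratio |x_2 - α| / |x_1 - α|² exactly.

6/61

x_1 - α = 49/12 - 4 = 1/12, so |x_1 - α| = 1/12.
x_2 - α = 5857/1464 - 4 = 1/1464, so |x_2 - α| = 1/1464.
|x_1 - α|² = 1/144.
Ratio = (1/1464) / (1/144) = 6/61.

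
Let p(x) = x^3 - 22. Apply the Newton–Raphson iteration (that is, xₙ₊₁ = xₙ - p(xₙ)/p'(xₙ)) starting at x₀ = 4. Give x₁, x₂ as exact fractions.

x₁ = 25/8, x₂ = 21257/7500

p'(x) = 3x^2.
p(4) = 42, p'(4) = 48, so x₁ = 4 - 42/48 = 25/8.
p(25/8) = 4361/512, p'(25/8) = 1875/64, so x₂ = (25/8) - (4361/512)/(1875/64) = 21257/7500.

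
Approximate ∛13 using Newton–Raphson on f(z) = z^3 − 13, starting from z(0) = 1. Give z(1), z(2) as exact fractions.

z(1) = 5, z(2) = 263/75

f'(z) = 3z^2.
f(1) = −12, f'(1) = 3, so z(1) = 1 − (−12)/3 = 5.
f(5) = 112, f'(5) = 75, so z(2) = 5 − 112/75 = 263/75.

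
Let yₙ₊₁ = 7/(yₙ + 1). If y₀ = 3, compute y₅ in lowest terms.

y₁ = 7/(3 + 1) = 7/4.
y₂ = 7/(7/4 + 1) = 28/11.
y₃ = 7/(28/11 + 1) = 77/39.
y₄ = 7/(77/39 + 1) = 273/116.
y₅ = 7/(273/116 + 1) = 812/389.

812/389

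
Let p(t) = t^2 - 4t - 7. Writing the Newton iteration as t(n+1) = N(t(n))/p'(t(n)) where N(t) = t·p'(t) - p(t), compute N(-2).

p'(t) = 2t - 4.
N(t) = t·p'(t) - p(t) = t·(2t - 4) - (t^2 - 4t - 7) = t^2 + 7.
N(-2) = 11.

11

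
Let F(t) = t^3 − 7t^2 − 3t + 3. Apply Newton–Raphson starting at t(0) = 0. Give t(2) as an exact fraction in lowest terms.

F'(t) = 3t^2 − 14t − 3.
F(0) = 3, F'(0) = −3, so t(1) = 0 − 3/(−3) = 1.
F(1) = −6, F'(1) = −14, so t(2) = 1 − (−6)/(−14) = 4/7.

4/7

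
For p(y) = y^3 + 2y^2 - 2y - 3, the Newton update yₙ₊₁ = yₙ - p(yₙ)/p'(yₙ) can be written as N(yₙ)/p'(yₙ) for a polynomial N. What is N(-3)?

-33

p'(y) = 3y^2 + 4y - 2.
N(y) = y·p'(y) - p(y) = y·(3y^2 + 4y - 2) - (y^3 + 2y^2 - 2y - 3) = 2y^3 + 2y^2 + 3.
N(-3) = -33.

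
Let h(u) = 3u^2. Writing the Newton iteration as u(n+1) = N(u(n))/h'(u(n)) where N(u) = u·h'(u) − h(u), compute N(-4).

48

h'(u) = 6u.
N(u) = u·h'(u) − h(u) = u·(6u) − (3u^2) = 3u^2.
N(-4) = 48.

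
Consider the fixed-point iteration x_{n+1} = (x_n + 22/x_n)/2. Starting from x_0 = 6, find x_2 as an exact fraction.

1633/348

x_1 = (6 + 22/6)/2 = 29/6.
x_2 = (29/6 + 22/(29/6))/2 = 1633/348.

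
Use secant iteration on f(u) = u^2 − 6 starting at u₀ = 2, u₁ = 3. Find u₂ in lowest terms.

12/5

f(2) = −2, f(3) = 3. u₂ = 3 − 3·(3 − 2)/(3 − (−2)) = 12/5.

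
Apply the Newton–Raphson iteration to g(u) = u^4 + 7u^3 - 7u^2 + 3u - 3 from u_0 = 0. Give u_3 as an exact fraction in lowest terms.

399675/434476

g'(u) = 4u^3 + 21u^2 - 14u + 3.
g(0) = -3, g'(0) = 3, so u_1 = 0 - (-3)/3 = 1.
g(1) = 1, g'(1) = 14, so u_2 = 1 - 1/14 = 13/14.
g(13/14) = 3767/38416, g'(13/14) = 15517/1372, so u_3 = (13/14) - (3767/38416)/(15517/1372) = 399675/434476.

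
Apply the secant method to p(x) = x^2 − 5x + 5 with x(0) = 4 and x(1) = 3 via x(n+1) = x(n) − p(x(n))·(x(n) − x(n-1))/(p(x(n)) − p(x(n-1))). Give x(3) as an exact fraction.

p(4) = 1, p(3) = −1. x(2) = 3 − (−1)·(3 − 4)/((−1) − 1) = 7/2.
p(3) = −1, p(7/2) = −1/4. x(3) = (7/2) − (−1/4)·((7/2) − 3)/((−1/4) − (−1)) = 11/3.

11/3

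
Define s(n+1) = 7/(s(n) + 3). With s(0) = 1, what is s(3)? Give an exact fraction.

s(1) = 7/(1 + 3) = 7/4.
s(2) = 7/(7/4 + 3) = 28/19.
s(3) = 7/(28/19 + 3) = 133/85.

133/85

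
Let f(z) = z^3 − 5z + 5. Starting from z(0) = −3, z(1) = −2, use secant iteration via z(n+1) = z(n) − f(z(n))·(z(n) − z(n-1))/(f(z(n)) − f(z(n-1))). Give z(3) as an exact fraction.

f(−3) = −7, f(−2) = 7. z(2) = (−2) − 7·((−2) − (−3))/(7 − (−7)) = −5/2.
f(−2) = 7, f(−5/2) = 15/8. z(3) = (−5/2) − (15/8)·((−5/2) − (−2))/((15/8) − 7) = −110/41.

−110/41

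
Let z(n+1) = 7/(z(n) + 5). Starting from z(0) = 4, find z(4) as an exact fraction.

z(1) = 7/(4 + 5) = 7/9.
z(2) = 7/(7/9 + 5) = 63/52.
z(3) = 7/(63/52 + 5) = 364/323.
z(4) = 7/(364/323 + 5) = 2261/1979.

2261/1979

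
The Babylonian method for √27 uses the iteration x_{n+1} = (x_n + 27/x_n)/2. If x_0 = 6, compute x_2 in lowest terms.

x_1 = (6 + 27/6)/2 = 21/4.
x_2 = (21/4 + 27/(21/4))/2 = 291/56.

291/56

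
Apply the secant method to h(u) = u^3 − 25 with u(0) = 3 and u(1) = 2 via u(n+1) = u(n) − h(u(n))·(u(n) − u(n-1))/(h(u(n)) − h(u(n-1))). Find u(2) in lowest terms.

55/19

h(3) = 2, h(2) = −17. u(2) = 2 − (−17)·(2 − 3)/((−17) − 2) = 55/19.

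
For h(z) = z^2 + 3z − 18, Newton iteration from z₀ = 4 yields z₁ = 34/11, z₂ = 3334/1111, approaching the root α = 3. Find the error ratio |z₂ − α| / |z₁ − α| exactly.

z₁ − α = 34/11 − 3 = 1/11, so |z₁ − α| = 1/11.
z₂ − α = 3334/1111 − 3 = 1/1111, so |z₂ − α| = 1/1111.
Ratio = (1/1111) / (1/11) = 1/101.

1/101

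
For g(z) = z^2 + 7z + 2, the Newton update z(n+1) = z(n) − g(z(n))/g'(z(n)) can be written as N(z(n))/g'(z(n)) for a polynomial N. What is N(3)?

g'(z) = 2z + 7.
N(z) = z·g'(z) − g(z) = z·(2z + 7) − (z^2 + 7z + 2) = z^2 − 2.
N(3) = 7.

7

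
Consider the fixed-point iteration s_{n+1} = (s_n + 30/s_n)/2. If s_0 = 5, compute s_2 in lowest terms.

241/44

s_1 = (5 + 30/5)/2 = 11/2.
s_2 = (11/2 + 30/(11/2))/2 = 241/44.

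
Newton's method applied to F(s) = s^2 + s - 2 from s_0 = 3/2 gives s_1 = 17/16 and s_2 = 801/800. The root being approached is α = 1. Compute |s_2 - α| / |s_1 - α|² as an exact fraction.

s_1 - α = 17/16 - 1 = 1/16, so |s_1 - α| = 1/16.
s_2 - α = 801/800 - 1 = 1/800, so |s_2 - α| = 1/800.
|s_1 - α|² = 1/256.
Ratio = (1/800) / (1/256) = 8/25.

8/25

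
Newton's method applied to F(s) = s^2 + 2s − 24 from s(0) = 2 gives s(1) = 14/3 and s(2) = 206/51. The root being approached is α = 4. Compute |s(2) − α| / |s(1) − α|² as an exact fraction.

3/34

s(1) − α = 14/3 − 4 = 2/3, so |s(1) − α| = 2/3.
s(2) − α = 206/51 − 4 = 2/51, so |s(2) − α| = 2/51.
|s(1) − α|² = 4/9.
Ratio = (2/51) / (4/9) = 3/34.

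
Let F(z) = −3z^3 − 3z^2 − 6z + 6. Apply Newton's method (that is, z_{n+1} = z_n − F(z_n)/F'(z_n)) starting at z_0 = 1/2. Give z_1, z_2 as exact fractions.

z_1 = 2/3, z_2 = 41/63

F'(z) = −9z^2 − 6z − 6.
F(1/2) = 15/8, F'(1/2) = −45/4, so z_1 = (1/2) − (15/8)/(−45/4) = 2/3.
F(2/3) = −2/9, F'(2/3) = −14, so z_2 = (2/3) − (−2/9)/(−14) = 41/63.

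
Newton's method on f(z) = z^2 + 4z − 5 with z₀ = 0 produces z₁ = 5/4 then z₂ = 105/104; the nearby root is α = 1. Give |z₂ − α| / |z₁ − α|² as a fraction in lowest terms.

z₁ − α = 5/4 − 1 = 1/4, so |z₁ − α| = 1/4.
z₂ − α = 105/104 − 1 = 1/104, so |z₂ − α| = 1/104.
|z₁ − α|² = 1/16.
Ratio = (1/104) / (1/16) = 2/13.

2/13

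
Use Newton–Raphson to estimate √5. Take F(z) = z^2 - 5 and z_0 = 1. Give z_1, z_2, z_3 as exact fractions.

F'(z) = 2z.
F(1) = -4, F'(1) = 2, so z_1 = 1 - (-4)/2 = 3.
F(3) = 4, F'(3) = 6, so z_2 = 3 - 4/6 = 7/3.
F(7/3) = 4/9, F'(7/3) = 14/3, so z_3 = (7/3) - (4/9)/(14/3) = 47/21.

z_1 = 3, z_2 = 7/3, z_3 = 47/21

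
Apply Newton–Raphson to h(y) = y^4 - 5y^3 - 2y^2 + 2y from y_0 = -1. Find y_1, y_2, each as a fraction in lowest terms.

y_1 = -11/13, y_2 = -176055/222157

h'(y) = 4y^3 - 15y^2 - 4y + 2.
h(-1) = 2, h'(-1) = -13, so y_1 = (-1) - 2/(-13) = -11/13.
h(-11/13) = 11924/28561, h'(-11/13) = -17089/2197, so y_2 = (-11/13) - (11924/28561)/(-17089/2197) = -176055/222157.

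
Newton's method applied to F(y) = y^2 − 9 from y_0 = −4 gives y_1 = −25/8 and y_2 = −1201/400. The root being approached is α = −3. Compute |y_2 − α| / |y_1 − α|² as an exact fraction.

4/25

y_1 − α = −25/8 − (−3) = −25/8 + 3 = −1/8, so |y_1 − α| = 1/8.
y_2 − α = −1201/400 − (−3) = −1201/400 + 3 = −1/400, so |y_2 − α| = 1/400.
|y_1 − α|² = 1/64.
Ratio = (1/400) / (1/64) = 4/25.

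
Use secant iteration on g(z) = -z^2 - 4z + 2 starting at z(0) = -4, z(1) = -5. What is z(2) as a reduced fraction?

-22/5

g(-4) = 2, g(-5) = -3. z(2) = (-5) - (-3)·((-5) - (-4))/((-3) - 2) = -22/5.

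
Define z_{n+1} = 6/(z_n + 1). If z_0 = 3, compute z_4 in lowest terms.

102/47

z_1 = 6/(3 + 1) = 3/2.
z_2 = 6/(3/2 + 1) = 12/5.
z_3 = 6/(12/5 + 1) = 30/17.
z_4 = 6/(30/17 + 1) = 102/47.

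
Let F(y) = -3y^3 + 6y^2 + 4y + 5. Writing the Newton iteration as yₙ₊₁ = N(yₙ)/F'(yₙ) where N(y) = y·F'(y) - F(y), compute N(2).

-29

F'(y) = -9y^2 + 12y + 4.
N(y) = y·F'(y) - F(y) = y·(-9y^2 + 12y + 4) - (-3y^3 + 6y^2 + 4y + 5) = -6y^3 + 6y^2 - 5.
N(2) = -29.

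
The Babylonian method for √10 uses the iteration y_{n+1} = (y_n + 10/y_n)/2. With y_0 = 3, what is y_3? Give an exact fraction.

1039681/328776

y_1 = (3 + 10/3)/2 = 19/6.
y_2 = (19/6 + 10/(19/6))/2 = 721/228.
y_3 = (721/228 + 10/(721/228))/2 = 1039681/328776.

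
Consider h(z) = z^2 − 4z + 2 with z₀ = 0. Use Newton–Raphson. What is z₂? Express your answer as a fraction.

h'(z) = 2z − 4.
h(0) = 2, h'(0) = −4, so z₁ = 0 − 2/(−4) = 1/2.
h(1/2) = 1/4, h'(1/2) = −3, so z₂ = (1/2) − (1/4)/(−3) = 7/12.

7/12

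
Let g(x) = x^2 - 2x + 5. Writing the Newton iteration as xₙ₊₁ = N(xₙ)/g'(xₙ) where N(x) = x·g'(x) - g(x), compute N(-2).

g'(x) = 2x - 2.
N(x) = x·g'(x) - g(x) = x·(2x - 2) - (x^2 - 2x + 5) = x^2 - 5.
N(-2) = -1.

-1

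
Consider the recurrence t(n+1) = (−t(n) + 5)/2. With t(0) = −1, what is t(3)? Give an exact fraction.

2

t(1) = (−(−1) + 5)/2 = 3.
t(2) = (−3 + 5)/2 = 1.
t(3) = (−1 + 5)/2 = 2.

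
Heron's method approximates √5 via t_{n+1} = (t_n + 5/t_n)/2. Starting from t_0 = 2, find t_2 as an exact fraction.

t_1 = (2 + 5/2)/2 = 9/4.
t_2 = (9/4 + 5/(9/4))/2 = 161/72.

161/72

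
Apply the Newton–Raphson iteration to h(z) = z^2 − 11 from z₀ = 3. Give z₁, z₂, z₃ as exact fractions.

z₁ = 10/3, z₂ = 199/60, z₃ = 79201/23880

h'(z) = 2z.
h(3) = −2, h'(3) = 6, so z₁ = 3 − (−2)/6 = 10/3.
h(10/3) = 1/9, h'(10/3) = 20/3, so z₂ = (10/3) − (1/9)/(20/3) = 199/60.
h(199/60) = 1/3600, h'(199/60) = 199/30, so z₃ = (199/60) − (1/3600)/(199/30) = 79201/23880.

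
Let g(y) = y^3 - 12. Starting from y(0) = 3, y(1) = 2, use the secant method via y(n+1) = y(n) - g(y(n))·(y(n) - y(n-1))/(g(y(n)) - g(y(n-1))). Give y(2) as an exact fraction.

g(3) = 15, g(2) = -4. y(2) = 2 - (-4)·(2 - 3)/((-4) - 15) = 42/19.

42/19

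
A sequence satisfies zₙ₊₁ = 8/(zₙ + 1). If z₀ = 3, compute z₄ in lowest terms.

z₁ = 8/(3 + 1) = 2.
z₂ = 8/(2 + 1) = 8/3.
z₃ = 8/(8/3 + 1) = 24/11.
z₄ = 8/(24/11 + 1) = 88/35.

88/35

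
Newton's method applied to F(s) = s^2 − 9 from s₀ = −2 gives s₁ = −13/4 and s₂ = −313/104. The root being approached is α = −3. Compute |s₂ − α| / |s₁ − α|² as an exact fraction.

2/13

s₁ − α = −13/4 − (−3) = −13/4 + 3 = −1/4, so |s₁ − α| = 1/4.
s₂ − α = −313/104 − (−3) = −313/104 + 3 = −1/104, so |s₂ − α| = 1/104.
|s₁ − α|² = 1/16.
Ratio = (1/104) / (1/16) = 2/13.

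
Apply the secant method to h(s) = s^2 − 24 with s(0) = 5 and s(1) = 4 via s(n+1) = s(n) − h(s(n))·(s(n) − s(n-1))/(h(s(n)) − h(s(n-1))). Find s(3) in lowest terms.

h(5) = 1, h(4) = −8. s(2) = 4 − (−8)·(4 − 5)/((−8) − 1) = 44/9.
h(4) = −8, h(44/9) = −8/81. s(3) = (44/9) − (−8/81)·((44/9) − 4)/((−8/81) − (−8)) = 49/10.

49/10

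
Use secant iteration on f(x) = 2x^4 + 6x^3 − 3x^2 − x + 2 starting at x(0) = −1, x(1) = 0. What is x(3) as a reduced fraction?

−27/8

f(−1) = −4, f(0) = 2. x(2) = 0 − 2·(0 − (−1))/(2 − (−4)) = −1/3.
f(0) = 2, f(−1/3) = 146/81. x(3) = (−1/3) − (146/81)·((−1/3) − 0)/((146/81) − 2) = −27/8.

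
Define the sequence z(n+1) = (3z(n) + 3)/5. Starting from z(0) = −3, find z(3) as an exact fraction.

66/125

z(1) = (3·(−3) + 3)/5 = −6/5.
z(2) = (3·(−6/5) + 3)/5 = −3/25.
z(3) = (3·(−3/25) + 3)/5 = 66/125.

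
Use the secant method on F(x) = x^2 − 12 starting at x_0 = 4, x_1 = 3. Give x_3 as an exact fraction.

52/15

F(4) = 4, F(3) = −3. x_2 = 3 − (−3)·(3 − 4)/((−3) − 4) = 24/7.
F(3) = −3, F(24/7) = −12/49. x_3 = (24/7) − (−12/49)·((24/7) − 3)/((−12/49) − (−3)) = 52/15.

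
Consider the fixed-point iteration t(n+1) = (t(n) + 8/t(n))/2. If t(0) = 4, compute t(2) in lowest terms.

17/6

t(1) = (4 + 8/4)/2 = 3.
t(2) = (3 + 8/3)/2 = 17/6.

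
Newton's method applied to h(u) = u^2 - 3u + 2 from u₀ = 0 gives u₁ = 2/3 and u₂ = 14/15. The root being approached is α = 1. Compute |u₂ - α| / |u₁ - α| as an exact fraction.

1/5

u₁ - α = 2/3 - 1 = -1/3, so |u₁ - α| = 1/3.
u₂ - α = 14/15 - 1 = -1/15, so |u₂ - α| = 1/15.
Ratio = (1/15) / (1/3) = 1/5.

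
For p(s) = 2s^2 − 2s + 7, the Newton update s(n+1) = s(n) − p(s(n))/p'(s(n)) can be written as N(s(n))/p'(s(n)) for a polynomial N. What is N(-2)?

p'(s) = 4s − 2.
N(s) = s·p'(s) − p(s) = s·(4s − 2) − (2s^2 − 2s + 7) = 2s^2 − 7.
N(-2) = 1.

1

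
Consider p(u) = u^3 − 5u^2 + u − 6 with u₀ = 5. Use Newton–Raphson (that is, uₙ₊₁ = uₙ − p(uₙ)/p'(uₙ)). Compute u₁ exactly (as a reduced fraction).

131/26

p'(u) = 3u^2 − 10u + 1.
p(5) = −1, p'(5) = 26, so u₁ = 5 − (−1)/26 = 131/26.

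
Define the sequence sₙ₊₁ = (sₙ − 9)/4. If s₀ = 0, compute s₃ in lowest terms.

s₁ = (0 − 9)/4 = −9/4.
s₂ = ((−9/4) − 9)/4 = −45/16.
s₃ = ((−45/16) − 9)/4 = −189/64.

−189/64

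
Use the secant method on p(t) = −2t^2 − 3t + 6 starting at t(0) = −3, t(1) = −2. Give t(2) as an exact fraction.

p(−3) = −3, p(−2) = 4. t(2) = (−2) − 4·((−2) − (−3))/(4 − (−3)) = −18/7.

−18/7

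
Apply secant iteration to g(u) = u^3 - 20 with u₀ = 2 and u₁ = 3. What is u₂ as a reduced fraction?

g(2) = -12, g(3) = 7. u₂ = 3 - 7·(3 - 2)/(7 - (-12)) = 50/19.

50/19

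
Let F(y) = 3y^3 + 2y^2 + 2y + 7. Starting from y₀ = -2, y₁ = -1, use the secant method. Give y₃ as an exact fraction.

-3703/2547

F(-2) = -13, F(-1) = 4. y₂ = (-1) - 4·((-1) - (-2))/(4 - (-13)) = -21/17.
F(-1) = 4, F(-21/17) = 9464/4913. y₃ = (-21/17) - (9464/4913)·((-21/17) - (-1))/((9464/4913) - 4) = -3703/2547.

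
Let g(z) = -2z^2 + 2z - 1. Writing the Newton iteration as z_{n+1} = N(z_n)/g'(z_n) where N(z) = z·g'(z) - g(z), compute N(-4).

g'(z) = -4z + 2.
N(z) = z·g'(z) - g(z) = z·(-4z + 2) - (-2z^2 + 2z - 1) = -2z^2 + 1.
N(-4) = -31.

-31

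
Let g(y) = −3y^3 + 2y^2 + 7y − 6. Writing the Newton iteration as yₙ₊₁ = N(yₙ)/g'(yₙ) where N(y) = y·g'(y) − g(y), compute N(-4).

422

g'(y) = −9y^2 + 4y + 7.
N(y) = y·g'(y) − g(y) = y·(−9y^2 + 4y + 7) − (−3y^3 + 2y^2 + 7y − 6) = −6y^3 + 2y^2 + 6.
N(-4) = 422.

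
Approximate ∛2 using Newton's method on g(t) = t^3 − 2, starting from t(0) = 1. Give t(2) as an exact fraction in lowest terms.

g'(t) = 3t^2.
g(1) = −1, g'(1) = 3, so t(1) = 1 − (−1)/3 = 4/3.
g(4/3) = 10/27, g'(4/3) = 16/3, so t(2) = (4/3) − (10/27)/(16/3) = 91/72.

91/72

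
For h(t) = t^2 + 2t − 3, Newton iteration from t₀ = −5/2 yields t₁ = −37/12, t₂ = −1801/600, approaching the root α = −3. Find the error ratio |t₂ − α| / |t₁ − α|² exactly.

6/25

t₁ − α = −37/12 − (−3) = −37/12 + 3 = −1/12, so |t₁ − α| = 1/12.
t₂ − α = −1801/600 − (−3) = −1801/600 + 3 = −1/600, so |t₂ − α| = 1/600.
|t₁ − α|² = 1/144.
Ratio = (1/600) / (1/144) = 6/25.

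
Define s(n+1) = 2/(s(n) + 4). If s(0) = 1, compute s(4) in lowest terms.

49/109

s(1) = 2/(1 + 4) = 2/5.
s(2) = 2/(2/5 + 4) = 5/11.
s(3) = 2/(5/11 + 4) = 22/49.
s(4) = 2/(22/49 + 4) = 49/109.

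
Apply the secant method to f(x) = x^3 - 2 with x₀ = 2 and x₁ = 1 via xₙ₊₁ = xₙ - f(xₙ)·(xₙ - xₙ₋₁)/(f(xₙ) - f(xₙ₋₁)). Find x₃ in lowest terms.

f(2) = 6, f(1) = -1. x₂ = 1 - (-1)·(1 - 2)/((-1) - 6) = 8/7.
f(1) = -1, f(8/7) = -174/343. x₃ = (8/7) - (-174/343)·((8/7) - 1)/((-174/343) - (-1)) = 218/169.

218/169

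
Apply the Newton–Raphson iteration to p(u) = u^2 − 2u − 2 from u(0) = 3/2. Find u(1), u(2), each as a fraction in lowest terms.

u(1) = 17/4, u(2) = 321/104

p'(u) = 2u − 2.
p(3/2) = −11/4, p'(3/2) = 1, so u(1) = (3/2) − (−11/4)/1 = 17/4.
p(17/4) = 121/16, p'(17/4) = 13/2, so u(2) = (17/4) − (121/16)/(13/2) = 321/104.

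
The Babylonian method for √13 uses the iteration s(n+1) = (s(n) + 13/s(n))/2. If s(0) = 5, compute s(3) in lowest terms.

s(1) = (5 + 13/5)/2 = 19/5.
s(2) = (19/5 + 13/(19/5))/2 = 343/95.
s(3) = (343/95 + 13/(343/95))/2 = 117487/32585.

117487/32585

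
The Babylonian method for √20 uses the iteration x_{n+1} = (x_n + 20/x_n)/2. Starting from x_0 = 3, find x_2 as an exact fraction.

x_1 = (3 + 20/3)/2 = 29/6.
x_2 = (29/6 + 20/(29/6))/2 = 1561/348.

1561/348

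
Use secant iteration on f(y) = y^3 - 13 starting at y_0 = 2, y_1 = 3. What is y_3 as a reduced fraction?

17593/7549

f(2) = -5, f(3) = 14. y_2 = 3 - 14·(3 - 2)/(14 - (-5)) = 43/19.
f(3) = 14, f(43/19) = -9660/6859. y_3 = (43/19) - (-9660/6859)·((43/19) - 3)/((-9660/6859) - 14) = 17593/7549.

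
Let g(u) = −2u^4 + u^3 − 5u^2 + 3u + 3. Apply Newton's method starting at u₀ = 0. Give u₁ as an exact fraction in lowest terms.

−1

g'(u) = −8u^3 + 3u^2 − 10u + 3.
g(0) = 3, g'(0) = 3, so u₁ = 0 − 3/3 = −1.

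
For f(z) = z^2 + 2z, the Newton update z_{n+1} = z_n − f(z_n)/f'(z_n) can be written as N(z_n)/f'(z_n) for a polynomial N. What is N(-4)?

f'(z) = 2z + 2.
N(z) = z·f'(z) − f(z) = z·(2z + 2) − (z^2 + 2z) = z^2.
N(-4) = 16.

16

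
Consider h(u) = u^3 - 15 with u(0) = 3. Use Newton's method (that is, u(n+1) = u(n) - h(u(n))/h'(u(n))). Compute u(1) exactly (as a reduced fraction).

23/9

h'(u) = 3u^2.
h(3) = 12, h'(3) = 27, so u(1) = 3 - 12/27 = 23/9.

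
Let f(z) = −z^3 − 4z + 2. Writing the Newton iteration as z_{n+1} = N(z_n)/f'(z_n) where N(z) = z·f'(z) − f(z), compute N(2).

−18

f'(z) = −3z^2 − 4.
N(z) = z·f'(z) − f(z) = z·(−3z^2 − 4) − (−z^3 − 4z + 2) = −2z^3 − 2.
N(2) = −18.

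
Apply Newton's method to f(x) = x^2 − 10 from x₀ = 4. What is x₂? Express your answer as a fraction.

329/104

f'(x) = 2x.
f(4) = 6, f'(4) = 8, so x₁ = 4 − 6/8 = 13/4.
f(13/4) = 9/16, f'(13/4) = 13/2, so x₂ = (13/4) − (9/16)/(13/2) = 329/104.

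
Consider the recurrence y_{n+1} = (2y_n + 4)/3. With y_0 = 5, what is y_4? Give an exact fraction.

y_1 = (2·5 + 4)/3 = 14/3.
y_2 = (2·(14/3) + 4)/3 = 40/9.
y_3 = (2·(40/9) + 4)/3 = 116/27.
y_4 = (2·(116/27) + 4)/3 = 340/81.

340/81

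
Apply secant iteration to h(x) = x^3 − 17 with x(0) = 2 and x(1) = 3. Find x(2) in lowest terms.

h(2) = −9, h(3) = 10. x(2) = 3 − 10·(3 − 2)/(10 − (−9)) = 47/19.

47/19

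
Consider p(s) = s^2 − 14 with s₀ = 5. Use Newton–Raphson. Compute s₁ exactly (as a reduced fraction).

39/10

p'(s) = 2s.
p(5) = 11, p'(5) = 10, so s₁ = 5 − 11/10 = 39/10.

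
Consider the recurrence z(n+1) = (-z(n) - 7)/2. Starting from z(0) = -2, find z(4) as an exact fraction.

-37/16

z(1) = (-(-2) - 7)/2 = -5/2.
z(2) = (-(-5/2) - 7)/2 = -9/4.
z(3) = (-(-9/4) - 7)/2 = -19/8.
z(4) = (-(-19/8) - 7)/2 = -37/16.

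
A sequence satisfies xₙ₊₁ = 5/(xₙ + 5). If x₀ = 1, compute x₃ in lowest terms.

x₁ = 5/(1 + 5) = 5/6.
x₂ = 5/(5/6 + 5) = 6/7.
x₃ = 5/(6/7 + 5) = 35/41.

35/41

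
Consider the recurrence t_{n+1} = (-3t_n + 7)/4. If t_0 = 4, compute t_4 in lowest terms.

499/256

t_1 = (-3·4 + 7)/4 = -5/4.
t_2 = (-3·(-5/4) + 7)/4 = 43/16.
t_3 = (-3·(43/16) + 7)/4 = -17/64.
t_4 = (-3·(-17/64) + 7)/4 = 499/256.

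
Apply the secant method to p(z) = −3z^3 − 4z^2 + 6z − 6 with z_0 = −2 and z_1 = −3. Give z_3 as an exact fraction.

p(−2) = −10, p(−3) = 21. z_2 = (−3) − 21·((−3) − (−2))/(21 − (−10)) = −72/31.
p(−3) = 21, p(−72/31) = −116970/29791. z_3 = (−72/31) − (−116970/29791)·((−72/31) − (−3))/((−116970/29791) − 21) = −28634/11787.

−28634/11787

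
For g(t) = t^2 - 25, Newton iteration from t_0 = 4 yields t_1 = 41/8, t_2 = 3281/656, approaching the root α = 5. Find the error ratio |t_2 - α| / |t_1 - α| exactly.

t_1 - α = 41/8 - 5 = 1/8, so |t_1 - α| = 1/8.
t_2 - α = 3281/656 - 5 = 1/656, so |t_2 - α| = 1/656.
Ratio = (1/656) / (1/8) = 1/82.

1/82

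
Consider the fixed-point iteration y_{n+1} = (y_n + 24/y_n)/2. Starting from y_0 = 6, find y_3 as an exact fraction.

y_1 = (6 + 24/6)/2 = 5.
y_2 = (5 + 24/5)/2 = 49/10.
y_3 = (49/10 + 24/(49/10))/2 = 4801/980.

4801/980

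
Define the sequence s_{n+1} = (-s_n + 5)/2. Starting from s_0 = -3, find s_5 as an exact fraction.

s_1 = (-(-3) + 5)/2 = 4.
s_2 = (-4 + 5)/2 = 1/2.
s_3 = (-(1/2) + 5)/2 = 9/4.
s_4 = (-(9/4) + 5)/2 = 11/8.
s_5 = (-(11/8) + 5)/2 = 29/16.

29/16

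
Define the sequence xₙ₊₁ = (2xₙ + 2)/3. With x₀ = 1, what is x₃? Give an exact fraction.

46/27

x₁ = (2·1 + 2)/3 = 4/3.
x₂ = (2·(4/3) + 2)/3 = 14/9.
x₃ = (2·(14/9) + 2)/3 = 46/27.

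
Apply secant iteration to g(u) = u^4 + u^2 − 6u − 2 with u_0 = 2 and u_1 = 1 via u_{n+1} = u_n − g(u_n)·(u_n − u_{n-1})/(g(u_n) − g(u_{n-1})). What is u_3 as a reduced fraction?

85/37

g(2) = 6, g(1) = −6. u_2 = 1 − (−6)·(1 − 2)/((−6) − 6) = 3/2.
g(1) = −6, g(3/2) = −59/16. u_3 = (3/2) − (−59/16)·((3/2) − 1)/((−59/16) − (−6)) = 85/37.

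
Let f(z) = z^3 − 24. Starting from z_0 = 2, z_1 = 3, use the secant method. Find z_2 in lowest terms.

54/19

f(2) = −16, f(3) = 3. z_2 = 3 − 3·(3 − 2)/(3 − (−16)) = 54/19.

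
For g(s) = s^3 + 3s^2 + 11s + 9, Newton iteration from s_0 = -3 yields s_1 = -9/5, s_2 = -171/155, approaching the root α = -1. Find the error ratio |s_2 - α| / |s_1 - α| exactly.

s_1 - α = -9/5 - (-1) = -9/5 + 1 = -4/5, so |s_1 - α| = 4/5.
s_2 - α = -171/155 - (-1) = -171/155 + 1 = -16/155, so |s_2 - α| = 16/155.
Ratio = (16/155) / (4/5) = 4/31.

4/31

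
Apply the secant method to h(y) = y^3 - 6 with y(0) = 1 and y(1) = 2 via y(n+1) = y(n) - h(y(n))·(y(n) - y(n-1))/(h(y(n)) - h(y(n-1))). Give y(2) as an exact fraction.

h(1) = -5, h(2) = 2. y(2) = 2 - 2·(2 - 1)/(2 - (-5)) = 12/7.

12/7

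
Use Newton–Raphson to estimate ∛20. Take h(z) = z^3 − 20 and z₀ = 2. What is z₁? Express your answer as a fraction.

3

h'(z) = 3z^2.
h(2) = −12, h'(2) = 12, so z₁ = 2 − (−12)/12 = 3.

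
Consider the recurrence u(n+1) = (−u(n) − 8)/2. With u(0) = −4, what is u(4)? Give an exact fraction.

−11/4

u(1) = (−(−4) − 8)/2 = −2.
u(2) = (−(−2) − 8)/2 = −3.
u(3) = (−(−3) − 8)/2 = −5/2.
u(4) = (−(−5/2) − 8)/2 = −11/4.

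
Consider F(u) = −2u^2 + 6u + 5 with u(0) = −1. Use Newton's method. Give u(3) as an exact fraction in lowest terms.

F'(u) = −4u + 6.
F(−1) = −3, F'(−1) = 10, so u(1) = (−1) − (−3)/10 = −7/10.
F(−7/10) = −9/50, F'(−7/10) = 44/5, so u(2) = (−7/10) − (−9/50)/(44/5) = −299/440.
F(−299/440) = −81/96800, F'(−299/440) = 959/110, so u(3) = (−299/440) − (−81/96800)/(959/110) = −573401/843920.

−573401/843920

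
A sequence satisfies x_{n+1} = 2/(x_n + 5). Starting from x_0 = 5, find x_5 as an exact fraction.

x_1 = 2/(5 + 5) = 1/5.
x_2 = 2/(1/5 + 5) = 5/13.
x_3 = 2/(5/13 + 5) = 13/35.
x_4 = 2/(13/35 + 5) = 35/94.
x_5 = 2/(35/94 + 5) = 188/505.

188/505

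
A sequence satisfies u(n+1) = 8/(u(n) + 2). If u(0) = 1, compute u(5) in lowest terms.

u(1) = 8/(1 + 2) = 8/3.
u(2) = 8/(8/3 + 2) = 12/7.
u(3) = 8/(12/7 + 2) = 28/13.
u(4) = 8/(28/13 + 2) = 52/27.
u(5) = 8/(52/27 + 2) = 108/53.

108/53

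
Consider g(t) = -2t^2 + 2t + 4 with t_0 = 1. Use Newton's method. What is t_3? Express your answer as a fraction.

g'(t) = -4t + 2.
g(1) = 4, g'(1) = -2, so t_1 = 1 - 4/(-2) = 3.
g(3) = -8, g'(3) = -10, so t_2 = 3 - (-8)/(-10) = 11/5.
g(11/5) = -32/25, g'(11/5) = -34/5, so t_3 = (11/5) - (-32/25)/(-34/5) = 171/85.

171/85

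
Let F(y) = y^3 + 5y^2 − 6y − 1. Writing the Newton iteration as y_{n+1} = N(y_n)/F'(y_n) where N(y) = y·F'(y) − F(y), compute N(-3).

F'(y) = 3y^2 + 10y − 6.
N(y) = y·F'(y) − F(y) = y·(3y^2 + 10y − 6) − (y^3 + 5y^2 − 6y − 1) = 2y^3 + 5y^2 + 1.
N(-3) = −8.

−8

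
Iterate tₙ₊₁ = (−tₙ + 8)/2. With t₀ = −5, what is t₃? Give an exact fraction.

t₁ = (−(−5) + 8)/2 = 13/2.
t₂ = (−(13/2) + 8)/2 = 3/4.
t₃ = (−(3/4) + 8)/2 = 29/8.

29/8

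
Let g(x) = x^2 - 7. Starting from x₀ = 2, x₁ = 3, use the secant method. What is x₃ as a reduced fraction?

g(2) = -3, g(3) = 2. x₂ = 3 - 2·(3 - 2)/(2 - (-3)) = 13/5.
g(3) = 2, g(13/5) = -6/25. x₃ = (13/5) - (-6/25)·((13/5) - 3)/((-6/25) - 2) = 37/14.

37/14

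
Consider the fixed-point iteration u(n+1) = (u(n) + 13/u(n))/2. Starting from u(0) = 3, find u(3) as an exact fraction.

u(1) = (3 + 13/3)/2 = 11/3.
u(2) = (11/3 + 13/(11/3))/2 = 119/33.
u(3) = (119/33 + 13/(119/33))/2 = 14159/3927.

14159/3927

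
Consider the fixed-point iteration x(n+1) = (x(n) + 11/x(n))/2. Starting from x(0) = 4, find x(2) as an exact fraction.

1433/432

x(1) = (4 + 11/4)/2 = 27/8.
x(2) = (27/8 + 11/(27/8))/2 = 1433/432.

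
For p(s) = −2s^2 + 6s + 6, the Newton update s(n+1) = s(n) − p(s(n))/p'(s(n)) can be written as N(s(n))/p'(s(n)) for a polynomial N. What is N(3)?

−24

p'(s) = −4s + 6.
N(s) = s·p'(s) − p(s) = s·(−4s + 6) − (−2s^2 + 6s + 6) = −2s^2 − 6.
N(3) = −24.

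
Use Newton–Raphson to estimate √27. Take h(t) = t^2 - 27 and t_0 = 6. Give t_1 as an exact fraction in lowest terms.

21/4

h'(t) = 2t.
h(6) = 9, h'(6) = 12, so t_1 = 6 - 9/12 = 21/4.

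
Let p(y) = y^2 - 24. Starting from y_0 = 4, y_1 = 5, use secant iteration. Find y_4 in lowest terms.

4801/980

p(4) = -8, p(5) = 1. y_2 = 5 - 1·(5 - 4)/(1 - (-8)) = 44/9.
p(5) = 1, p(44/9) = -8/81. y_3 = (44/9) - (-8/81)·((44/9) - 5)/((-8/81) - 1) = 436/89.
p(44/9) = -8/81, p(436/89) = -8/7921. y_4 = (436/89) - (-8/7921)·((436/89) - (44/9))/((-8/7921) - (-8/81)) = 4801/980.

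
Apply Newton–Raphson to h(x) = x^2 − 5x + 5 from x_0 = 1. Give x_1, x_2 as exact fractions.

h'(x) = 2x − 5.
h(1) = 1, h'(1) = −3, so x_1 = 1 − 1/(−3) = 4/3.
h(4/3) = 1/9, h'(4/3) = −7/3, so x_2 = (4/3) − (1/9)/(−7/3) = 29/21.

x_1 = 4/3, x_2 = 29/21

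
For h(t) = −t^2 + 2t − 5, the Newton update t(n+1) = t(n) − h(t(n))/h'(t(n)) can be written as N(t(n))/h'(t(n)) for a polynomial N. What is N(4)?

h'(t) = −2t + 2.
N(t) = t·h'(t) − h(t) = t·(−2t + 2) − (−t^2 + 2t − 5) = −t^2 + 5.
N(4) = −11.

−11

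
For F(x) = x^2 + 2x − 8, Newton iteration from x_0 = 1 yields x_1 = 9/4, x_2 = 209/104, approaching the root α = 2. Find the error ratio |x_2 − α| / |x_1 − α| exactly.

1/26

x_1 − α = 9/4 − 2 = 1/4, so |x_1 − α| = 1/4.
x_2 − α = 209/104 − 2 = 1/104, so |x_2 − α| = 1/104.
Ratio = (1/104) / (1/4) = 1/26.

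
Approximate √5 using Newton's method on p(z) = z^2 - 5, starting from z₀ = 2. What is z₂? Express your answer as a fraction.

p'(z) = 2z.
p(2) = -1, p'(2) = 4, so z₁ = 2 - (-1)/4 = 9/4.
p(9/4) = 1/16, p'(9/4) = 9/2, so z₂ = (9/4) - (1/16)/(9/2) = 161/72.

161/72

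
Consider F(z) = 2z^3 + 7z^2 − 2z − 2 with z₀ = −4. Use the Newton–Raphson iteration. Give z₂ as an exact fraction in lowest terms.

−747473/202122

F'(z) = 6z^2 + 14z − 2.
F(−4) = −10, F'(−4) = 38, so z₁ = (−4) − (−10)/38 = −71/19.
F(−71/19) = −7825/6859, F'(−71/19) = 10638/361, so z₂ = (−71/19) − (−7825/6859)/(10638/361) = −747473/202122.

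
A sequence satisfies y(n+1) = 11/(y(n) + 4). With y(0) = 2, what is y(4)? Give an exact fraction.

2266/1209

y(1) = 11/(2 + 4) = 11/6.
y(2) = 11/(11/6 + 4) = 66/35.
y(3) = 11/(66/35 + 4) = 385/206.
y(4) = 11/(385/206 + 4) = 2266/1209.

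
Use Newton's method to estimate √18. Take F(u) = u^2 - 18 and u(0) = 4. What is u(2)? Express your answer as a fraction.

577/136

F'(u) = 2u.
F(4) = -2, F'(4) = 8, so u(1) = 4 - (-2)/8 = 17/4.
F(17/4) = 1/16, F'(17/4) = 17/2, so u(2) = (17/4) - (1/16)/(17/2) = 577/136.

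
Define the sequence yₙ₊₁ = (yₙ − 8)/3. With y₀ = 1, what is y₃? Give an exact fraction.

y₁ = (1 − 8)/3 = −7/3.
y₂ = ((−7/3) − 8)/3 = −31/9.
y₃ = ((−31/9) − 8)/3 = −103/27.

−103/27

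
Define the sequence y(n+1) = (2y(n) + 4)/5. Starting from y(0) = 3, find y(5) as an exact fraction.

y(1) = (2·3 + 4)/5 = 2.
y(2) = (2·2 + 4)/5 = 8/5.
y(3) = (2·(8/5) + 4)/5 = 36/25.
y(4) = (2·(36/25) + 4)/5 = 172/125.
y(5) = (2·(172/125) + 4)/5 = 844/625.

844/625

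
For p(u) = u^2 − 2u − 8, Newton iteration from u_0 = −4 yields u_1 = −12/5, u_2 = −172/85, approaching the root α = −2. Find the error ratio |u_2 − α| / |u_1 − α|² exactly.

u_1 − α = −12/5 − (−2) = −12/5 + 2 = −2/5, so |u_1 − α| = 2/5.
u_2 − α = −172/85 − (−2) = −172/85 + 2 = −2/85, so |u_2 − α| = 2/85.
|u_1 − α|² = 4/25.
Ratio = (2/85) / (4/25) = 5/34.

5/34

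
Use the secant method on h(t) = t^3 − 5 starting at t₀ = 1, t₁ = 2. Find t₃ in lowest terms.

265/157

h(1) = −4, h(2) = 3. t₂ = 2 − 3·(2 − 1)/(3 − (−4)) = 11/7.
h(2) = 3, h(11/7) = −384/343. t₃ = (11/7) − (−384/343)·((11/7) − 2)/((−384/343) − 3) = 265/157.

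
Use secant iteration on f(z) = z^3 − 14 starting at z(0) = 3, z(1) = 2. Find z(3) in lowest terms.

f(3) = 13, f(2) = −6. z(2) = 2 − (−6)·(2 − 3)/((−6) − 13) = 44/19.
f(2) = −6, f(44/19) = −10842/6859. z(3) = (44/19) − (−10842/6859)·((44/19) − 2)/((−10842/6859) − (−6)) = 2045/842.

2045/842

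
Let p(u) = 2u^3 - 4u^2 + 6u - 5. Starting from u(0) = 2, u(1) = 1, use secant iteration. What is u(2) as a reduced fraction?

p(2) = 7, p(1) = -1. u(2) = 1 - (-1)·(1 - 2)/((-1) - 7) = 9/8.

9/8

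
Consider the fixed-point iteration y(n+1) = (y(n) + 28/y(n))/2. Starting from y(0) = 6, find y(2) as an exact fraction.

127/24

y(1) = (6 + 28/6)/2 = 16/3.
y(2) = (16/3 + 28/(16/3))/2 = 127/24.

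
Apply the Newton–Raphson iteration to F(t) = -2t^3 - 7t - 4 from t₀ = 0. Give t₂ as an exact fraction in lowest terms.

-1628/3073

F'(t) = -6t^2 - 7.
F(0) = -4, F'(0) = -7, so t₁ = 0 - (-4)/(-7) = -4/7.
F(-4/7) = 128/343, F'(-4/7) = -439/49, so t₂ = (-4/7) - (128/343)/(-439/49) = -1628/3073.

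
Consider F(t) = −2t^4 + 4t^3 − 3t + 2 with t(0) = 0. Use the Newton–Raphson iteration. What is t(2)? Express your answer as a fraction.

F'(t) = −8t^3 + 12t^2 − 3.
F(0) = 2, F'(0) = −3, so t(1) = 0 − 2/(−3) = 2/3.
F(2/3) = 64/81, F'(2/3) = −1/27, so t(2) = (2/3) − (64/81)/(−1/27) = 22.

22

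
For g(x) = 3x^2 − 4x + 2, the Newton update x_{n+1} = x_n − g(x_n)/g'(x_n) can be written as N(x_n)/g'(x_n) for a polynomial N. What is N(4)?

g'(x) = 6x − 4.
N(x) = x·g'(x) − g(x) = x·(6x − 4) − (3x^2 − 4x + 2) = 3x^2 − 2.
N(4) = 46.

46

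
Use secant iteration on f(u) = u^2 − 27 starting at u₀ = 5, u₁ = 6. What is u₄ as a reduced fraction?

1351/260

f(5) = −2, f(6) = 9. u₂ = 6 − 9·(6 − 5)/(9 − (−2)) = 57/11.
f(6) = 9, f(57/11) = −18/121. u₃ = (57/11) − (−18/121)·((57/11) − 6)/((−18/121) − 9) = 213/41.
f(57/11) = −18/121, f(213/41) = −18/1681. u₄ = (213/41) − (−18/1681)·((213/41) − (57/11))/((−18/1681) − (−18/121)) = 1351/260.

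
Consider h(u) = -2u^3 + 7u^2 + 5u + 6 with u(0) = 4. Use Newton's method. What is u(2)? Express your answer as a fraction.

65958/15505

h'(u) = -6u^2 + 14u + 5.
h(4) = 10, h'(4) = -35, so u(1) = 4 - 10/(-35) = 30/7.
h(30/7) = -492/343, h'(30/7) = -2215/49, so u(2) = (30/7) - (-492/343)/(-2215/49) = 65958/15505.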